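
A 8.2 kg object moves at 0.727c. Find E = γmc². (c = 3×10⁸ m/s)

γ = 1/√(1 - 0.727²) = 1.456
mc² = 8.2 × (3×10⁸)² = 7.380×10¹⁷ J
E = γmc² = 1.456 × 7.380×10¹⁷ = 1.075×10¹⁸ J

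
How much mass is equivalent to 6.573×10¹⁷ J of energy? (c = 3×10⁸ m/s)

From E = mc², we get m = E/c²
c² = (3×10⁸)² = 9×10¹⁶ m²/s²
m = 6.573×10¹⁷ / 9×10¹⁶ = 7.303 kg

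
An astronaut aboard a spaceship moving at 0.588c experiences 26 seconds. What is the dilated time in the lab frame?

Proper time Δt₀ = 26 seconds
γ = 1/√(1 - 0.588²) = 1.236
Δt = γΔt₀ = 1.236 × 26 = 32.14 seconds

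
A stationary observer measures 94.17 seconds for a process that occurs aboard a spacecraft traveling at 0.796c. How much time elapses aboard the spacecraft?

Dilated time Δt = 94.17 seconds
γ = 1/√(1 - 0.796²) = 1.652
Δt₀ = Δt/γ = 94.17/1.652 = 57.00 seconds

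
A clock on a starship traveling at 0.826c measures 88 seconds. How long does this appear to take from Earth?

Proper time Δt₀ = 88 seconds
γ = 1/√(1 - 0.826²) = 1.774
Δt = γΔt₀ = 1.774 × 88 = 156.1 seconds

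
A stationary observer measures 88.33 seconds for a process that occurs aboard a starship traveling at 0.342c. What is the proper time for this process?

Dilated time Δt = 88.33 seconds
γ = 1/√(1 - 0.342²) = 1.0642
Δt₀ = Δt/γ = 88.33/1.0642 = 83.00 seconds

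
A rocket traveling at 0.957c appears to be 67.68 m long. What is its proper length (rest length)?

Contracted length L = 67.68 m
γ = 1/√(1 - 0.957²) = 3.447
L₀ = γL = 3.447 × 67.68 = 233.3 m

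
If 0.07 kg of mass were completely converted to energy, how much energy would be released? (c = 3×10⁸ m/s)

Using E = mc²:
c² = (3×10⁸)² = 9×10¹⁶ m²/s²
E = 0.07 × 9×10¹⁶ = 6.300×10¹⁵ J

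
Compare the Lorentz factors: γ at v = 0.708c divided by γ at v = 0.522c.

γ₁ = 1/√(1 - 0.708²) = 1.416
γ₂ = 1/√(1 - 0.522²) = 1.172
γ₁/γ₂ = 1.416/1.172 = 1.208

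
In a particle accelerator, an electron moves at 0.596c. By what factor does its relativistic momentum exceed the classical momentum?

p_rel = γmv, p_class = mv
Ratio = γ = 1/√(1 - 0.596²)
= 1/√(0.644784) = 1.245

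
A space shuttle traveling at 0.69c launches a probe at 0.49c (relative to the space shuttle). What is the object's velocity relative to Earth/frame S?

u = (u' + v)/(1 + u'v/c²)
Numerator: 0.49 + 0.69 = 1.18
Denominator: 1 + 0.3381 = 1.3381
u = 1.18/1.3381 = 0.8818c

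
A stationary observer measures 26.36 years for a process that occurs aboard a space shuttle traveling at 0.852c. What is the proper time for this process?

Dilated time Δt = 26.36 years
γ = 1/√(1 - 0.852²) = 1.910
Δt₀ = Δt/γ = 26.36/1.910 = 13.80 years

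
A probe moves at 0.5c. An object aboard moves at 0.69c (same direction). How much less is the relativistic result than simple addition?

Classical: u' + v = 0.69 + 0.5 = 1.19c
Relativistic: u = (0.69 + 0.5)/(1 + 0.345) = 1.19/1.345 = 0.8848c
Difference: 1.19 - 0.8848 = 0.3052c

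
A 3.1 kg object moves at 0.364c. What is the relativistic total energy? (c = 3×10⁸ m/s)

γ = 1/√(1 - 0.364²) = 1.07365
mc² = 3.1 × (3×10⁸)² = 2.790×10¹⁷ J
E = γmc² = 1.07365 × 2.790×10¹⁷ = 2.995×10¹⁷ J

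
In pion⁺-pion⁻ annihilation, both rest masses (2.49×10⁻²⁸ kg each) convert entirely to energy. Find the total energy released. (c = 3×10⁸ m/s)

Both particles have the same rest mass, so total mass = 2m
E = 2m·c² = 2 × 2.49×10⁻²⁸ × (3×10⁸)²
= 2 × 2.49×10⁻²⁸ × 9×10¹⁶
= 4.482×10⁻¹¹ J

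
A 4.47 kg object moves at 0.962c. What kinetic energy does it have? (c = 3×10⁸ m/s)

γ = 1/√(1 - 0.962²) = 3.662
γ - 1 = 2.662
KE = (γ-1)mc² = 2.662 × 4.47 × (3×10⁸)² = 1.071×10¹⁸ J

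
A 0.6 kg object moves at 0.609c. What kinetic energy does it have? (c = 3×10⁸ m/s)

γ = 1/√(1 - 0.609²) = 1.2608
γ - 1 = 0.2608
KE = (γ-1)mc² = 0.2608 × 0.6 × (3×10⁸)² = 1.408×10¹⁶ J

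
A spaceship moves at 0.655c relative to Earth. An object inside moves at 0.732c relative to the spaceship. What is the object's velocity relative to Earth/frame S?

u = (u' + v)/(1 + u'v/c²)
Numerator: 0.732 + 0.655 = 1.387
Denominator: 1 + 0.47946 = 1.47946
u = 1.387/1.47946 = 0.9375c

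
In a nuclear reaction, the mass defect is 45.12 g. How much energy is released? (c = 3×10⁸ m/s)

Convert mass defect: Δm = 45.12 g = 0.04512 kg
E = Δm·c² = 0.04512 × (3×10⁸)²
= 0.04512 × 9×10¹⁶ = 4.061×10¹⁵ J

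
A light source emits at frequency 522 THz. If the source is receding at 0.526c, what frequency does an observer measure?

β = v/c = 0.526
(1-β)/(1+β) = 0.474/1.526 = 0.3106
Doppler factor = √(0.3106) = 0.5573
f_obs = 522 × 0.5573 = 290.9 THz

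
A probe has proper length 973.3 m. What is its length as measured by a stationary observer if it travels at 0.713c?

Proper length L₀ = 973.3 m
γ = 1/√(1 - 0.713²) = 1.4262
L = L₀/γ = 973.3/1.4262 = 682.4 m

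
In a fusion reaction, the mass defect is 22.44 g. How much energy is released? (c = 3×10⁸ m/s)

Convert mass defect: Δm = 22.44 g = 0.02244 kg
E = Δm·c² = 0.02244 × (3×10⁸)²
= 0.02244 × 9×10¹⁶ = 2.020×10¹⁵ J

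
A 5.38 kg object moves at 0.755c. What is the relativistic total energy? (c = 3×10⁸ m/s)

γ = 1/√(1 - 0.755²) = 1.525
mc² = 5.38 × (3×10⁸)² = 4.842×10¹⁷ J
E = γmc² = 1.525 × 4.842×10¹⁷ = 7.384×10¹⁷ J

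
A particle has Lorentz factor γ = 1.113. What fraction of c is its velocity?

From γ = 1/√(1 - v²/c²):
1/γ² = 1/1.113² = 0.8073
v²/c² = 1 - 0.8073 = 0.1927
v/c = √(0.1927) = 0.4390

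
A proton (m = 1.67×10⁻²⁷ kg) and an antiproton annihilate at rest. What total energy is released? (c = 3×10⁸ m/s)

Both particles have the same rest mass, so total mass = 2m
E = 2m·c² = 2 × 1.67×10⁻²⁷ × (3×10⁸)²
= 2 × 1.67×10⁻²⁷ × 9×10¹⁶
= 3.006×10⁻¹⁰ J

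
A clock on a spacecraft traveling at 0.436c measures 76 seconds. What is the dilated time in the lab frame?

Proper time Δt₀ = 76 seconds
γ = 1/√(1 - 0.436²) = 1.1112
Δt = γΔt₀ = 1.1112 × 76 = 84.45 seconds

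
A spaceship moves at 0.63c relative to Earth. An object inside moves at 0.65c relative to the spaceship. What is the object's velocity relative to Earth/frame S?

u = (u' + v)/(1 + u'v/c²)
Numerator: 0.65 + 0.63 = 1.28
Denominator: 1 + 0.4095 = 1.4095
u = 1.28/1.4095 = 0.9081c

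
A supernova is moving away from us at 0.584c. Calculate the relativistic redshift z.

β = 0.584
(1+β)/(1-β) = 1.584/0.416 = 3.8077
√(3.8077) = 1.9513
z = 1.9513 - 1 = 0.9513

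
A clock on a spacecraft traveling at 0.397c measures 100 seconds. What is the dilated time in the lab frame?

Proper time Δt₀ = 100 seconds
γ = 1/√(1 - 0.397²) = 1.090
Δt = γΔt₀ = 1.090 × 100 = 109.0 seconds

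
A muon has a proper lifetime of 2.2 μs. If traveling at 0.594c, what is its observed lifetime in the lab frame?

Proper lifetime τ₀ = 2.2 μs
γ = 1/√(1 - 0.594²) = 1.243
τ = γτ₀ = 1.243 × 2.2 μs = 2.735 μs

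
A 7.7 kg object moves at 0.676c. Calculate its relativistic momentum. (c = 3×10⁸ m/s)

γ = 1/√(1 - 0.676²) = 1.357
v = 0.676 × 3×10⁸ = 2.028×10⁸ m/s
p = γmv = 1.357 × 7.7 × 2.028×10⁸ = 2.119×10⁹ kg·m/s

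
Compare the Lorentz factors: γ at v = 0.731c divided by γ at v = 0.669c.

γ₁ = 1/√(1 - 0.731²) = 1.465
γ₂ = 1/√(1 - 0.669²) = 1.345
γ₁/γ₂ = 1.465/1.345 = 1.089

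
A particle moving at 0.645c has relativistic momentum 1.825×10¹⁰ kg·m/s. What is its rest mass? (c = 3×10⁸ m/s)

γ = 1/√(1 - 0.645²) = 1.3086
v = 0.645 × 3×10⁸ = 1.935×10⁸ m/s
m = p/(γv) = 1.825×10¹⁰/(1.3086 × 1.935×10⁸) = 72.07 kg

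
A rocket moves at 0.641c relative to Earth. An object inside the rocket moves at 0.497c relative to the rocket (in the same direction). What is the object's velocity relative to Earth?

u = (u' + v)/(1 + u'v/c²)
Numerator: 0.497 + 0.641 = 1.138
Denominator: 1 + 0.318577 = 1.318577
u = 1.138/1.318577 = 0.8631c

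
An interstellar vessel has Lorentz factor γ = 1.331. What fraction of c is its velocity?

From γ = 1/√(1 - v²/c²):
1/γ² = 1/1.331² = 0.5645
v²/c² = 1 - 0.5645 = 0.4355
v/c = √(0.4355) = 0.6599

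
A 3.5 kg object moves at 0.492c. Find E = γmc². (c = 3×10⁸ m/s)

γ = 1/√(1 - 0.492²) = 1.1486
mc² = 3.5 × (3×10⁸)² = 3.150×10¹⁷ J
E = γmc² = 1.1486 × 3.150×10¹⁷ = 3.618×10¹⁷ J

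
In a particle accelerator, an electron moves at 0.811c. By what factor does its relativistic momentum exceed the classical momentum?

p_rel = γmv, p_class = mv
Ratio = γ = 1/√(1 - 0.811²)
= 1/√(0.342279) = 1.709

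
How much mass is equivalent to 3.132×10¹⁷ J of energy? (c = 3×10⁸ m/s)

From E = mc², we get m = E/c²
c² = (3×10⁸)² = 9×10¹⁶ m²/s²
m = 3.132×10¹⁷ / 9×10¹⁶ = 3.480 kg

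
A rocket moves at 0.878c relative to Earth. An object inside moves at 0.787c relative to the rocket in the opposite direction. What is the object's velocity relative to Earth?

Object's velocity in rocket frame is u' = -0.787c
u = (u' + v)/(1 + u'v/c²) = (v - 0.787)/(1 - 0.787·v/c²)
Numerator: 0.878 - 0.787 = 0.091
Denominator: 1 - 0.690986 = 0.309014
u = 0.091/0.309014 = 0.2945c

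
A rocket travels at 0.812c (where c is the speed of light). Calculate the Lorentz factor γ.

v/c = 0.812, so (v/c)² = 0.659344
1 - (v/c)² = 0.340656
γ = 1/√(0.340656) = 1.713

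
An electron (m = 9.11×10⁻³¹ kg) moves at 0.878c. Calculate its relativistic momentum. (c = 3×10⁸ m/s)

γ = 1/√(1 - 0.878²) = 2.089
v = 0.878 × 3×10⁸ = 2.634×10⁸ m/s
p = γmv = 2.089 × 9.11×10⁻³¹ × 2.634×10⁸ = 5.013×10⁻²² kg·m/s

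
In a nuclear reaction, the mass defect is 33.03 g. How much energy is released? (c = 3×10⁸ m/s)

Convert mass defect: Δm = 33.03 g = 0.03303 kg
E = Δm·c² = 0.03303 × (3×10⁸)²
= 0.03303 × 9×10¹⁶ = 2.973×10¹⁵ J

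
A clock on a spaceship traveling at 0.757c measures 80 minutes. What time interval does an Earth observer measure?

Proper time Δt₀ = 80 minutes
γ = 1/√(1 - 0.757²) = 1.530
Δt = γΔt₀ = 1.530 × 80 = 122.4 minutes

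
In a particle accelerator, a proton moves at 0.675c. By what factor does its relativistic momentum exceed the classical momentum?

p_rel = γmv, p_class = mv
Ratio = γ = 1/√(1 - 0.675²)
= 1/√(0.544375) = 1.355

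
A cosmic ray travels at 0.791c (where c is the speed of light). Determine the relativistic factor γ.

v/c = 0.791, so (v/c)² = 0.625681
1 - (v/c)² = 0.374319
γ = 1/√(0.374319) = 1.634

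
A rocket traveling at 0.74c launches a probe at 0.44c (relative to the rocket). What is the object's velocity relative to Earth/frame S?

u = (u' + v)/(1 + u'v/c²)
Numerator: 0.44 + 0.74 = 1.18
Denominator: 1 + 0.3256 = 1.3256
u = 1.18/1.3256 = 0.8902c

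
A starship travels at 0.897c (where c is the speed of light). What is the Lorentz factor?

v/c = 0.897, so (v/c)² = 0.804609
1 - (v/c)² = 0.195391
γ = 1/√(0.195391) = 2.262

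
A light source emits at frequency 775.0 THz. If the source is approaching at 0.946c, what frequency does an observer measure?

β = v/c = 0.946
(1+β)/(1-β) = 1.946/0.054 = 36.04
Doppler factor = √(36.04) = 6.003
f_obs = 775.0 × 6.003 = 4652 THz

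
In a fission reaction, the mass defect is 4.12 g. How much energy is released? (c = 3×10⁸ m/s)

Convert mass defect: Δm = 4.12 g = 0.00412 kg
E = Δm·c² = 0.00412 × (3×10⁸)²
= 0.00412 × 9×10¹⁶ = 3.708×10¹⁴ J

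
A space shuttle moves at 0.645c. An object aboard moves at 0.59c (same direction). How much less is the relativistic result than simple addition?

Classical: u' + v = 0.59 + 0.645 = 1.235c
Relativistic: u = (0.59 + 0.645)/(1 + 0.38055) = 1.235/1.38055 = 0.8946c
Difference: 1.235 - 0.8946 = 0.3404c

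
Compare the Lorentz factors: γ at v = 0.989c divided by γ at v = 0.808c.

γ₁ = 1/√(1 - 0.989²) = 6.7606
γ₂ = 1/√(1 - 0.808²) = 1.6973
γ₁/γ₂ = 6.7606/1.6973 = 3.983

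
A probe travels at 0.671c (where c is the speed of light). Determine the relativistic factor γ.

v/c = 0.671, so (v/c)² = 0.450241
1 - (v/c)² = 0.549759
γ = 1/√(0.549759) = 1.349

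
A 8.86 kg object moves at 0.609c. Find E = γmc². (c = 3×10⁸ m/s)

γ = 1/√(1 - 0.609²) = 1.2608
mc² = 8.86 × (3×10⁸)² = 7.974×10¹⁷ J
E = γmc² = 1.2608 × 7.974×10¹⁷ = 1.005×10¹⁸ J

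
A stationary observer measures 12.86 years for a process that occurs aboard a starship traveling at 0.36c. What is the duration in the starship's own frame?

Dilated time Δt = 12.86 years
γ = 1/√(1 - 0.36²) = 1.072
Δt₀ = Δt/γ = 12.86/1.072 = 12.00 years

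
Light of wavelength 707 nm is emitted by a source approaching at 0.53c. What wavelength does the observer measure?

β = 0.53
Wavelength Doppler factor = √(0.47/1.53) = √(0.30719) = 0.55425
λ_obs = 707 × 0.55425 = 391.9 nm (blueshift)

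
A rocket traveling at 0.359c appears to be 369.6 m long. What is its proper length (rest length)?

Contracted length L = 369.6 m
γ = 1/√(1 - 0.359²) = 1.0714
L₀ = γL = 1.0714 × 369.6 = 396.0 m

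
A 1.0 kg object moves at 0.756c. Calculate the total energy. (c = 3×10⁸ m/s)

γ = 1/√(1 - 0.756²) = 1.528
mc² = 1.0 × (3×10⁸)² = 9.000×10¹⁶ J
E = γmc² = 1.528 × 9.000×10¹⁶ = 1.375×10¹⁷ J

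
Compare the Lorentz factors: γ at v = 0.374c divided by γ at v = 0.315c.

γ₁ = 1/√(1 - 0.374²) = 1.078
γ₂ = 1/√(1 - 0.315²) = 1.054
γ₁/γ₂ = 1.078/1.054 = 1.023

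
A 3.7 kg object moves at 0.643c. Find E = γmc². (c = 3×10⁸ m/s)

γ = 1/√(1 - 0.643²) = 1.3057
mc² = 3.7 × (3×10⁸)² = 3.330×10¹⁷ J
E = γmc² = 1.3057 × 3.330×10¹⁷ = 4.348×10¹⁷ J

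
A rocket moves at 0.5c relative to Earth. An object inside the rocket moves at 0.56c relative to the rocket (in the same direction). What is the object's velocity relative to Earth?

u = (u' + v)/(1 + u'v/c²)
Numerator: 0.56 + 0.5 = 1.06
Denominator: 1 + 0.28 = 1.28
u = 1.06/1.28 = 0.8281c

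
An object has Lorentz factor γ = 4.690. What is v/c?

From γ = 1/√(1 - v²/c²):
1/γ² = 1/4.690² = 0.04546
v²/c² = 1 - 0.04546 = 0.9545
v/c = √(0.9545) = 0.9770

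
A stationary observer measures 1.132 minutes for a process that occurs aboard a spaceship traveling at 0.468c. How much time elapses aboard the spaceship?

Dilated time Δt = 1.132 minutes
γ = 1/√(1 - 0.468²) = 1.132
Δt₀ = Δt/γ = 1.132/1.132 = 1.000 minutes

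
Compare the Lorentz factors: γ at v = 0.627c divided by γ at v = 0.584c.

γ₁ = 1/√(1 - 0.627²) = 1.284
γ₂ = 1/√(1 - 0.584²) = 1.232
γ₁/γ₂ = 1.284/1.232 = 1.042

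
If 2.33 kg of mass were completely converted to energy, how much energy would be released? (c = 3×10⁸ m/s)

Using E = mc²:
c² = (3×10⁸)² = 9×10¹⁶ m²/s²
E = 2.33 × 9×10¹⁶ = 2.097×10¹⁷ J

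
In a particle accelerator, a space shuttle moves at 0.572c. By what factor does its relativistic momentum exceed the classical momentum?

p_rel = γmv, p_class = mv
Ratio = γ = 1/√(1 - 0.572²)
= 1/√(0.672816) = 1.219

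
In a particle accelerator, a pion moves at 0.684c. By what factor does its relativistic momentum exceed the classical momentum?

p_rel = γmv, p_class = mv
Ratio = γ = 1/√(1 - 0.684²)
= 1/√(0.532144) = 1.371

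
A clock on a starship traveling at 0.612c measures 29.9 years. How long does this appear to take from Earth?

Proper time Δt₀ = 29.9 years
γ = 1/√(1 - 0.612²) = 1.2644
Δt = γΔt₀ = 1.2644 × 29.9 = 37.81 years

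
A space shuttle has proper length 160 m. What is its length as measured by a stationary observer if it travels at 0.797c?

Proper length L₀ = 160 m
γ = 1/√(1 - 0.797²) = 1.6557
L = L₀/γ = 160/1.6557 = 96.64 m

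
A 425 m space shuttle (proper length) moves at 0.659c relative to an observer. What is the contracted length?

Proper length L₀ = 425 m
γ = 1/√(1 - 0.659²) = 1.3295
L = L₀/γ = 425/1.3295 = 319.7 m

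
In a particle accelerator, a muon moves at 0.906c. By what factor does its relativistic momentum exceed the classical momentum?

p_rel = γmv, p_class = mv
Ratio = γ = 1/√(1 - 0.906²)
= 1/√(0.179164) = 2.363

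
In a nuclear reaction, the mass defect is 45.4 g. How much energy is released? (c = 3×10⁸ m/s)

Convert mass defect: Δm = 45.4 g = 0.0454 kg
E = Δm·c² = 0.0454 × (3×10⁸)²
= 0.0454 × 9×10¹⁶ = 4.086×10¹⁵ J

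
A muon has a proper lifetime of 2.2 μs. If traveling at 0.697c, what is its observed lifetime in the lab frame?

Proper lifetime τ₀ = 2.2 μs
γ = 1/√(1 - 0.697²) = 1.3946
τ = γτ₀ = 1.3946 × 2.2 μs = 3.068 μs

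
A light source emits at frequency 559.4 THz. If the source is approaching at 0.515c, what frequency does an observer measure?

β = v/c = 0.515
(1+β)/(1-β) = 1.515/0.485 = 3.1237
Doppler factor = √(3.1237) = 1.7674
f_obs = 559.4 × 1.7674 = 988.7 THz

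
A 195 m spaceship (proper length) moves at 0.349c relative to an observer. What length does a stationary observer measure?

Proper length L₀ = 195 m
γ = 1/√(1 - 0.349²) = 1.0671
L = L₀/γ = 195/1.0671 = 182.7 m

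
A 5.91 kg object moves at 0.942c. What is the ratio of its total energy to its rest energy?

E = γmc², E₀ = mc²
E/E₀ = γ = 1/√(1 - 0.942²) = 2.980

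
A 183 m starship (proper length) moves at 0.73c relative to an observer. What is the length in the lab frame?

Proper length L₀ = 183 m
γ = 1/√(1 - 0.73²) = 1.463
L = L₀/γ = 183/1.463 = 125.1 m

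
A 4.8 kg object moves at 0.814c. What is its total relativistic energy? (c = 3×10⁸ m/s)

γ = 1/√(1 - 0.814²) = 1.7216
mc² = 4.8 × (3×10⁸)² = 4.320×10¹⁷ J
E = γmc² = 1.7216 × 4.320×10¹⁷ = 7.437×10¹⁷ J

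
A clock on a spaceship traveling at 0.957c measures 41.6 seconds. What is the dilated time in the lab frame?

Proper time Δt₀ = 41.6 seconds
γ = 1/√(1 - 0.957²) = 3.447
Δt = γΔt₀ = 3.447 × 41.6 = 143.4 seconds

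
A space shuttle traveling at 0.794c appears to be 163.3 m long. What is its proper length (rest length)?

Contracted length L = 163.3 m
γ = 1/√(1 - 0.794²) = 1.645
L₀ = γL = 1.645 × 163.3 = 268.6 m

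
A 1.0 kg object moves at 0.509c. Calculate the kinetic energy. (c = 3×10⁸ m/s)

γ = 1/√(1 - 0.509²) = 1.1618
γ - 1 = 0.1618
KE = (γ-1)mc² = 0.1618 × 1.0 × (3×10⁸)² = 1.456×10¹⁶ J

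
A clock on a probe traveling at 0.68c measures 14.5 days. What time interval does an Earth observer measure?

Proper time Δt₀ = 14.5 days
γ = 1/√(1 - 0.68²) = 1.364
Δt = γΔt₀ = 1.364 × 14.5 = 19.78 days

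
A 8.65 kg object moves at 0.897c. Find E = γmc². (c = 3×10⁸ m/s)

γ = 1/√(1 - 0.897²) = 2.262
mc² = 8.65 × (3×10⁸)² = 7.785×10¹⁷ J
E = γmc² = 2.262 × 7.785×10¹⁷ = 1.761×10¹⁸ J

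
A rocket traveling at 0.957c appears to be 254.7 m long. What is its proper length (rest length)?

Contracted length L = 254.7 m
γ = 1/√(1 - 0.957²) = 3.447
L₀ = γL = 3.447 × 254.7 = 878.0 m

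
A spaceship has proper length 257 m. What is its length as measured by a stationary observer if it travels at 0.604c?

Proper length L₀ = 257 m
γ = 1/√(1 - 0.604²) = 1.255
L = L₀/γ = 257/1.255 = 204.8 m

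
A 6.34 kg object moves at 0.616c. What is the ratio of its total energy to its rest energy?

E = γmc², E₀ = mc²
E/E₀ = γ = 1/√(1 - 0.616²) = 1.269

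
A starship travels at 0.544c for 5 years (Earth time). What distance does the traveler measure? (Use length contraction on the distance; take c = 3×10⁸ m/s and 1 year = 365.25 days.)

Earth distance: d = v × t = 0.544c × 5 yr = 2.5751×10¹⁶ m
γ = 1.1918
d' = d/γ = 2.5751×10¹⁶/1.1918 = 2.161×10¹⁶ m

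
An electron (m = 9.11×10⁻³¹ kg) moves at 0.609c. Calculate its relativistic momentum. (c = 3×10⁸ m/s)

γ = 1/√(1 - 0.609²) = 1.2608
v = 0.609 × 3×10⁸ = 1.827×10⁸ m/s
p = γmv = 1.2608 × 9.11×10⁻³¹ × 1.827×10⁸ = 2.098×10⁻²² kg·m/s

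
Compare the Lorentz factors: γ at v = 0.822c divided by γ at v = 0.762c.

γ₁ = 1/√(1 - 0.822²) = 1.756
γ₂ = 1/√(1 - 0.762²) = 1.544
γ₁/γ₂ = 1.756/1.544 = 1.137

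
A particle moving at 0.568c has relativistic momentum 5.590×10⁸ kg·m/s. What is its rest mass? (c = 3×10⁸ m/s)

γ = 1/√(1 - 0.568²) = 1.215
v = 0.568 × 3×10⁸ = 1.704×10⁸ m/s
m = p/(γv) = 5.590×10⁸/(1.215 × 1.704×10⁸) = 2.700 kg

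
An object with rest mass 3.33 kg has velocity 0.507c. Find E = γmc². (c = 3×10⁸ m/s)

γ = 1/√(1 - 0.507²) = 1.160
mc² = 3.33 × (3×10⁸)² = 2.997×10¹⁷ J
E = γmc² = 1.160 × 2.997×10¹⁷ = 3.477×10¹⁷ J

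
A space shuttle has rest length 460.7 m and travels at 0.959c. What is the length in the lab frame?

Proper length L₀ = 460.7 m
γ = 1/√(1 - 0.959²) = 3.5285
L = L₀/γ = 460.7/3.5285 = 130.6 m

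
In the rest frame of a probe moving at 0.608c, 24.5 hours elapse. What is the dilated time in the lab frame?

Proper time Δt₀ = 24.5 hours
γ = 1/√(1 - 0.608²) = 1.2595
Δt = γΔt₀ = 1.2595 × 24.5 = 30.86 hours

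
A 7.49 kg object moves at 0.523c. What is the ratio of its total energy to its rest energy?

E = γmc², E₀ = mc²
E/E₀ = γ = 1/√(1 - 0.523²) = 1.173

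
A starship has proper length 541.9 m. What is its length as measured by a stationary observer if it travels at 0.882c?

Proper length L₀ = 541.9 m
γ = 1/√(1 - 0.882²) = 2.122
L = L₀/γ = 541.9/2.122 = 255.4 m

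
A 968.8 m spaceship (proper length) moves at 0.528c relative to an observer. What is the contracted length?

Proper length L₀ = 968.8 m
γ = 1/√(1 - 0.528²) = 1.17752
L = L₀/γ = 968.8/1.17752 = 822.7 m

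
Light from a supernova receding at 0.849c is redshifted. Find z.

β = 0.849
(1+β)/(1-β) = 1.849/0.151 = 12.245
√(12.245) = 3.499
z = 3.499 - 1 = 2.499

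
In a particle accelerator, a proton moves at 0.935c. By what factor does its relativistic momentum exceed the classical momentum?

p_rel = γmv, p_class = mv
Ratio = γ = 1/√(1 - 0.935²)
= 1/√(0.125775) = 2.820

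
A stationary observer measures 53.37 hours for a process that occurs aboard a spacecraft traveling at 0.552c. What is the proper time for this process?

Dilated time Δt = 53.37 hours
γ = 1/√(1 - 0.552²) = 1.1993
Δt₀ = Δt/γ = 53.37/1.1993 = 44.50 hours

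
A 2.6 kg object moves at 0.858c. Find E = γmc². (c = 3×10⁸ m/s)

γ = 1/√(1 - 0.858²) = 1.947
mc² = 2.6 × (3×10⁸)² = 2.340×10¹⁷ J
E = γmc² = 1.947 × 2.340×10¹⁷ = 4.556×10¹⁷ J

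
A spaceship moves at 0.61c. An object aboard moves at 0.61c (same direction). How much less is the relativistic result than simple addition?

Classical: u' + v = 0.61 + 0.61 = 1.22c
Relativistic: u = (0.61 + 0.61)/(1 + 0.3721) = 1.22/1.3721 = 0.8891c
Difference: 1.22 - 0.8891 = 0.3309c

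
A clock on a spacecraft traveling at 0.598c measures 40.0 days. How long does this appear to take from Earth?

Proper time Δt₀ = 40.0 days
γ = 1/√(1 - 0.598²) = 1.2477
Δt = γΔt₀ = 1.2477 × 40.0 = 49.91 days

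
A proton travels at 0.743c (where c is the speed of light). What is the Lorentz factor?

v/c = 0.743, so (v/c)² = 0.552049
1 - (v/c)² = 0.447951
γ = 1/√(0.447951) = 1.494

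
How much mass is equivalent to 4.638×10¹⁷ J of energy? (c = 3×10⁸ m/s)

From E = mc², we get m = E/c²
c² = (3×10⁸)² = 9×10¹⁶ m²/s²
m = 4.638×10¹⁷ / 9×10¹⁶ = 5.153 kg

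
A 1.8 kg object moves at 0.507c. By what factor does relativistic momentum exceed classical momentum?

p_rel = γmv, p_class = mv
Ratio = γ = 1/√(1 - 0.507²) = 1.160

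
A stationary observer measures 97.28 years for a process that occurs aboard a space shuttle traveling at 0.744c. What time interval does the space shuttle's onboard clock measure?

Dilated time Δt = 97.28 years
γ = 1/√(1 - 0.744²) = 1.4966
Δt₀ = Δt/γ = 97.28/1.4966 = 65.00 years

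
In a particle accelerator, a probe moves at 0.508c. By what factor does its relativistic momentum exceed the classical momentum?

p_rel = γmv, p_class = mv
Ratio = γ = 1/√(1 - 0.508²)
= 1/√(0.741936) = 1.161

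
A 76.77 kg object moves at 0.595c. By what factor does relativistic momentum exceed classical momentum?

p_rel = γmv, p_class = mv
Ratio = γ = 1/√(1 - 0.595²) = 1.244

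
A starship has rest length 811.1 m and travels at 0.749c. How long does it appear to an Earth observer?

Proper length L₀ = 811.1 m
γ = 1/√(1 - 0.749²) = 1.5093
L = L₀/γ = 811.1/1.5093 = 537.4 m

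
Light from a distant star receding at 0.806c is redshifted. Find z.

β = 0.806
(1+β)/(1-β) = 1.806/0.194 = 9.309
√(9.309) = 3.051
z = 3.051 - 1 = 2.051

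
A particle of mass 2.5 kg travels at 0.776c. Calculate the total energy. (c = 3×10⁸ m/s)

γ = 1/√(1 - 0.776²) = 1.5855
mc² = 2.5 × (3×10⁸)² = 2.250×10¹⁷ J
E = γmc² = 1.5855 × 2.250×10¹⁷ = 3.567×10¹⁷ J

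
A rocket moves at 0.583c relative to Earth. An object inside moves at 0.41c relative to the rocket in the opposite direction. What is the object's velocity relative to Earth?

Object's velocity in rocket frame is u' = -0.41c
u = (u' + v)/(1 + u'v/c²) = (v - 0.41)/(1 - 0.41·v/c²)
Numerator: 0.583 - 0.41 = 0.173
Denominator: 1 - 0.23903 = 0.76097
u = 0.173/0.76097 = 0.2273c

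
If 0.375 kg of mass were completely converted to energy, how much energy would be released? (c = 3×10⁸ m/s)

Using E = mc²:
c² = (3×10⁸)² = 9×10¹⁶ m²/s²
E = 0.375 × 9×10¹⁶ = 3.375×10¹⁶ J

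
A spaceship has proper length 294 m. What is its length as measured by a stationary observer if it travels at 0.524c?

Proper length L₀ = 294 m
γ = 1/√(1 - 0.524²) = 1.174
L = L₀/γ = 294/1.174 = 250.4 m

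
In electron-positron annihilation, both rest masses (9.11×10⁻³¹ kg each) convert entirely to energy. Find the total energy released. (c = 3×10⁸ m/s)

Both particles have the same rest mass, so total mass = 2m
E = 2m·c² = 2 × 9.11×10⁻³¹ × (3×10⁸)²
= 2 × 9.11×10⁻³¹ × 9×10¹⁶
= 1.640×10⁻¹³ J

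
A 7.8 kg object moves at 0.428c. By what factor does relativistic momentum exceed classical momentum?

p_rel = γmv, p_class = mv
Ratio = γ = 1/√(1 - 0.428²) = 1.106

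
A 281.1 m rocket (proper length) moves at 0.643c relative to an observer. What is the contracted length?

Proper length L₀ = 281.1 m
γ = 1/√(1 - 0.643²) = 1.3057
L = L₀/γ = 281.1/1.3057 = 215.3 m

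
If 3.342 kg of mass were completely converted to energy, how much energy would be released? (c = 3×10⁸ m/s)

Using E = mc²:
c² = (3×10⁸)² = 9×10¹⁶ m²/s²
E = 3.342 × 9×10¹⁶ = 3.008×10¹⁷ J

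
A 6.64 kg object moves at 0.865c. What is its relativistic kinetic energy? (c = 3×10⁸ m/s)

γ = 1/√(1 - 0.865²) = 1.9929
γ - 1 = 0.9929
KE = (γ-1)mc² = 0.9929 × 6.64 × (3×10⁸)² = 5.934×10¹⁷ J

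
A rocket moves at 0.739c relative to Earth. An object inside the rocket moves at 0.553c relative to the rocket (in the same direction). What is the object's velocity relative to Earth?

u = (u' + v)/(1 + u'v/c²)
Numerator: 0.553 + 0.739 = 1.292
Denominator: 1 + 0.408667 = 1.408667
u = 1.292/1.408667 = 0.9172c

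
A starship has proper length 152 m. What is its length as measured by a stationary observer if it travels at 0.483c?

Proper length L₀ = 152 m
γ = 1/√(1 - 0.483²) = 1.142
L = L₀/γ = 152/1.142 = 133.1 m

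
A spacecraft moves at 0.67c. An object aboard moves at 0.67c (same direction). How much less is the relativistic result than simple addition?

Classical: u' + v = 0.67 + 0.67 = 1.34c
Relativistic: u = (0.67 + 0.67)/(1 + 0.4489) = 1.34/1.4489 = 0.9248c
Difference: 1.34 - 0.9248 = 0.4152c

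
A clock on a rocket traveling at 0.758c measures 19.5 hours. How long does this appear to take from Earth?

Proper time Δt₀ = 19.5 hours
γ = 1/√(1 - 0.758²) = 1.5331
Δt = γΔt₀ = 1.5331 × 19.5 = 29.90 hours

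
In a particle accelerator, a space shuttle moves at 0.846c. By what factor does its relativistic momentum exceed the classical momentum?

p_rel = γmv, p_class = mv
Ratio = γ = 1/√(1 - 0.846²)
= 1/√(0.284284) = 1.876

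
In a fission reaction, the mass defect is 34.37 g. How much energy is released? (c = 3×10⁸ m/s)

Convert mass defect: Δm = 34.37 g = 0.03437 kg
E = Δm·c² = 0.03437 × (3×10⁸)²
= 0.03437 × 9×10¹⁶ = 3.093×10¹⁵ J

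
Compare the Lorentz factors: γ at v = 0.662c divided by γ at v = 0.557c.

γ₁ = 1/√(1 - 0.662²) = 1.334
γ₂ = 1/√(1 - 0.557²) = 1.204
γ₁/γ₂ = 1.334/1.204 = 1.108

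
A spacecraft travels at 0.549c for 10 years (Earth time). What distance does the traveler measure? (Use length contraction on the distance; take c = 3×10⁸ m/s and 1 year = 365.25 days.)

Earth distance: d = v × t = 0.549c × 10 yr = 5.1975×10¹⁶ m
γ = 1.1964
d' = d/γ = 5.1975×10¹⁶/1.1964 = 4.344×10¹⁶ m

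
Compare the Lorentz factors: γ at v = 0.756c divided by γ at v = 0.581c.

γ₁ = 1/√(1 - 0.756²) = 1.528
γ₂ = 1/√(1 - 0.581²) = 1.229
γ₁/γ₂ = 1.528/1.229 = 1.243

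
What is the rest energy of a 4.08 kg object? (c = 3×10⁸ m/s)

c² = (3×10⁸)² = 9.000×10¹⁶ m²/s²
E₀ = mc² = 4.08 × 9.000×10¹⁶ = 3.672×10¹⁷ J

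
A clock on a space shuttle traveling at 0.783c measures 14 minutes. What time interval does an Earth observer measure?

Proper time Δt₀ = 14 minutes
γ = 1/√(1 - 0.783²) = 1.608
Δt = γΔt₀ = 1.608 × 14 = 22.51 minutes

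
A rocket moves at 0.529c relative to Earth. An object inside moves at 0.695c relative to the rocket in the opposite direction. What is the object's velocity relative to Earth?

Object's velocity in rocket frame is u' = -0.695c
u = (u' + v)/(1 + u'v/c²) = (v - 0.695)/(1 - 0.695·v/c²)
Numerator: 0.529 - 0.695 = -0.166
Denominator: 1 - 0.367655 = 0.632345
u = -0.166/0.632345 = -0.2625c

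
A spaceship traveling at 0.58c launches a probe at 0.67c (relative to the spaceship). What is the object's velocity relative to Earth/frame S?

u = (u' + v)/(1 + u'v/c²)
Numerator: 0.67 + 0.58 = 1.25
Denominator: 1 + 0.3886 = 1.3886
u = 1.25/1.3886 = 0.9002c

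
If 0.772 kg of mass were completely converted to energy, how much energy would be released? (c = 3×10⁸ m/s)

Using E = mc²:
c² = (3×10⁸)² = 9×10¹⁶ m²/s²
E = 0.772 × 9×10¹⁶ = 6.948×10¹⁶ J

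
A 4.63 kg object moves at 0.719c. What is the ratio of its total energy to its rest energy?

E = γmc², E₀ = mc²
E/E₀ = γ = 1/√(1 - 0.719²) = 1.439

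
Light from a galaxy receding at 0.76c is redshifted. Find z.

β = 0.76
(1+β)/(1-β) = 1.76/0.24 = 7.333
√(7.333) = 2.708
z = 2.708 - 1 = 1.708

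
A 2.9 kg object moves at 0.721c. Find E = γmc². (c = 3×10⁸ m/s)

γ = 1/√(1 - 0.721²) = 1.44314
mc² = 2.9 × (3×10⁸)² = 2.610×10¹⁷ J
E = γmc² = 1.44314 × 2.610×10¹⁷ = 3.767×10¹⁷ J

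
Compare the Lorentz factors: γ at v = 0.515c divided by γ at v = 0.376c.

γ₁ = 1/√(1 - 0.515²) = 1.1666
γ₂ = 1/√(1 - 0.376²) = 1.0792
γ₁/γ₂ = 1.1666/1.0792 = 1.081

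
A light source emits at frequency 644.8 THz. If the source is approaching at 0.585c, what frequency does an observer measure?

β = v/c = 0.585
(1+β)/(1-β) = 1.585/0.415 = 3.819
Doppler factor = √(3.819) = 1.954
f_obs = 644.8 × 1.954 = 1260 THz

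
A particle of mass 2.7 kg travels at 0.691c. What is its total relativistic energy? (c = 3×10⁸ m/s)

γ = 1/√(1 - 0.691²) = 1.3834
mc² = 2.7 × (3×10⁸)² = 2.430×10¹⁷ J
E = γmc² = 1.3834 × 2.430×10¹⁷ = 3.362×10¹⁷ J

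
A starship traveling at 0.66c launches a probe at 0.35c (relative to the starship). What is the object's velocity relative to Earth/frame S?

u = (u' + v)/(1 + u'v/c²)
Numerator: 0.35 + 0.66 = 1.01
Denominator: 1 + 0.231 = 1.231
u = 1.01/1.231 = 0.8205c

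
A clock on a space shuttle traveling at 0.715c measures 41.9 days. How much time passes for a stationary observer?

Proper time Δt₀ = 41.9 days
γ = 1/√(1 - 0.715²) = 1.4304
Δt = γΔt₀ = 1.4304 × 41.9 = 59.93 days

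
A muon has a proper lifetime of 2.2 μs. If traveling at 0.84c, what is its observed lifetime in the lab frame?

Proper lifetime τ₀ = 2.2 μs
γ = 1/√(1 - 0.84²) = 1.843
τ = γτ₀ = 1.843 × 2.2 μs = 4.055 μs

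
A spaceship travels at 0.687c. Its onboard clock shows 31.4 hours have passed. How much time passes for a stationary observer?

Proper time Δt₀ = 31.4 hours
γ = 1/√(1 - 0.687²) = 1.376
Δt = γΔt₀ = 1.376 × 31.4 = 43.21 hours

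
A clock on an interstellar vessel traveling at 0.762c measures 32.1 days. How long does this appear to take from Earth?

Proper time Δt₀ = 32.1 days
γ = 1/√(1 - 0.762²) = 1.5442
Δt = γΔt₀ = 1.5442 × 32.1 = 49.57 days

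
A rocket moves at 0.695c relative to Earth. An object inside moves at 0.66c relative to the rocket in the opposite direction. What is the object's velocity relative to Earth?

Object's velocity in rocket frame is u' = -0.66c
u = (u' + v)/(1 + u'v/c²) = (v - 0.66)/(1 - 0.66·v/c²)
Numerator: 0.695 - 0.66 = 0.035
Denominator: 1 - 0.4587 = 0.5413
u = 0.035/0.5413 = 0.06466c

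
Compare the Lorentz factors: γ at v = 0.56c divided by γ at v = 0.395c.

γ₁ = 1/√(1 - 0.56²) = 1.2070
γ₂ = 1/√(1 - 0.395²) = 1.0885
γ₁/γ₂ = 1.2070/1.0885 = 1.109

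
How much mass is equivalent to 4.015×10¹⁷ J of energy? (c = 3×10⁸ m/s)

From E = mc², we get m = E/c²
c² = (3×10⁸)² = 9×10¹⁶ m²/s²
m = 4.015×10¹⁷ / 9×10¹⁶ = 4.461 kg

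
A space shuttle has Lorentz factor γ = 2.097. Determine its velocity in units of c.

From γ = 1/√(1 - v²/c²):
1/γ² = 1/2.097² = 0.2274
v²/c² = 1 - 0.2274 = 0.7726
v/c = √(0.7726) = 0.8790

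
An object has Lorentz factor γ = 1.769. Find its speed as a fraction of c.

From γ = 1/√(1 - v²/c²):
1/γ² = 1/1.769² = 0.3196
v²/c² = 1 - 0.3196 = 0.6804
v/c = √(0.6804) = 0.8249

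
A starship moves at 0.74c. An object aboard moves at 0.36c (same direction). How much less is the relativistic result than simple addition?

Classical: u' + v = 0.36 + 0.74 = 1.1c
Relativistic: u = (0.36 + 0.74)/(1 + 0.2664) = 1.1/1.2664 = 0.8686c
Difference: 1.1 - 0.8686 = 0.2314c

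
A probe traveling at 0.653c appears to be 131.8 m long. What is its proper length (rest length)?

Contracted length L = 131.8 m
γ = 1/√(1 - 0.653²) = 1.320
L₀ = γL = 1.320 × 131.8 = 174.0 m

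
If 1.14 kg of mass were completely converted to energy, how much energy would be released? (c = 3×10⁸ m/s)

Using E = mc²:
c² = (3×10⁸)² = 9×10¹⁶ m²/s²
E = 1.14 × 9×10¹⁶ = 1.026×10¹⁷ J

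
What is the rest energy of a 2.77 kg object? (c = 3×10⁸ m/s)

c² = (3×10⁸)² = 9.000×10¹⁶ m²/s²
E₀ = mc² = 2.77 × 9.000×10¹⁶ = 2.493×10¹⁷ J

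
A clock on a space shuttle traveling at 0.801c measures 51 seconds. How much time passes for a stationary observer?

Proper time Δt₀ = 51 seconds
γ = 1/√(1 - 0.801²) = 1.6704
Δt = γΔt₀ = 1.6704 × 51 = 85.19 seconds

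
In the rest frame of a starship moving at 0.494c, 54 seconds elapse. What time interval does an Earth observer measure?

Proper time Δt₀ = 54 seconds
γ = 1/√(1 - 0.494²) = 1.1501
Δt = γΔt₀ = 1.1501 × 54 = 62.11 seconds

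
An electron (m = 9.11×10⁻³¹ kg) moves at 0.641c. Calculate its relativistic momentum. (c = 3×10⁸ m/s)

γ = 1/√(1 - 0.641²) = 1.3029
v = 0.641 × 3×10⁸ = 1.923×10⁸ m/s
p = γmv = 1.3029 × 9.11×10⁻³¹ × 1.923×10⁸ = 2.282×10⁻²² kg·m/s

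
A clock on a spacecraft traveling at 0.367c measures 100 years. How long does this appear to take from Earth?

Proper time Δt₀ = 100 years
γ = 1/√(1 - 0.367²) = 1.075
Δt = γΔt₀ = 1.075 × 100 = 107.5 years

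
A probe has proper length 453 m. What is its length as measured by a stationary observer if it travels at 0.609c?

Proper length L₀ = 453 m
γ = 1/√(1 - 0.609²) = 1.2608
L = L₀/γ = 453/1.2608 = 359.3 m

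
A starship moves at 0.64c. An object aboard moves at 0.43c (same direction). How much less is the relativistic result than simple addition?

Classical: u' + v = 0.43 + 0.64 = 1.07c
Relativistic: u = (0.43 + 0.64)/(1 + 0.2752) = 1.07/1.2752 = 0.8391c
Difference: 1.07 - 0.8391 = 0.2309c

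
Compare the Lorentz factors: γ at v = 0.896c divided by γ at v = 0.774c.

γ₁ = 1/√(1 - 0.896²) = 2.252
γ₂ = 1/√(1 - 0.774²) = 1.579
γ₁/γ₂ = 2.252/1.579 = 1.426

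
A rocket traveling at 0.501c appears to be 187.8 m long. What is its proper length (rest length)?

Contracted length L = 187.8 m
γ = 1/√(1 - 0.501²) = 1.1555
L₀ = γL = 1.1555 × 187.8 = 217.0 m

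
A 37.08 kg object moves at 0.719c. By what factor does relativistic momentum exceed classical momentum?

p_rel = γmv, p_class = mv
Ratio = γ = 1/√(1 - 0.719²) = 1.439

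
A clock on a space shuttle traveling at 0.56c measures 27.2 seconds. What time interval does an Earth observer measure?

Proper time Δt₀ = 27.2 seconds
γ = 1/√(1 - 0.56²) = 1.207
Δt = γΔt₀ = 1.207 × 27.2 = 32.83 seconds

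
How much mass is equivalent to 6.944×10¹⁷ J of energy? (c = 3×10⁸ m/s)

From E = mc², we get m = E/c²
c² = (3×10⁸)² = 9×10¹⁶ m²/s²
m = 6.944×10¹⁷ / 9×10¹⁶ = 7.716 kg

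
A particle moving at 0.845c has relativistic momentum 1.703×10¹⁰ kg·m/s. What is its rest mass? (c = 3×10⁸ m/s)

γ = 1/√(1 - 0.845²) = 1.86998
v = 0.845 × 3×10⁸ = 2.535×10⁸ m/s
m = p/(γv) = 1.703×10¹⁰/(1.86998 × 2.535×10⁸) = 35.93 kg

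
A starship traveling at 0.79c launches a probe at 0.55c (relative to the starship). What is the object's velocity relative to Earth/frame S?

u = (u' + v)/(1 + u'v/c²)
Numerator: 0.55 + 0.79 = 1.34
Denominator: 1 + 0.4345 = 1.4345
u = 1.34/1.4345 = 0.9341c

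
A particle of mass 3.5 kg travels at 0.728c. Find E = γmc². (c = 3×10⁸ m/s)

γ = 1/√(1 - 0.728²) = 1.4586
mc² = 3.5 × (3×10⁸)² = 3.150×10¹⁷ J
E = γmc² = 1.4586 × 3.150×10¹⁷ = 4.595×10¹⁷ J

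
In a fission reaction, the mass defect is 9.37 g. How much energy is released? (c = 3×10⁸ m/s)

Convert mass defect: Δm = 9.37 g = 0.00937 kg
E = Δm·c² = 0.00937 × (3×10⁸)²
= 0.00937 × 9×10¹⁶ = 8.433×10¹⁴ J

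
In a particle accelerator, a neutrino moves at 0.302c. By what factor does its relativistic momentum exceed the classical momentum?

p_rel = γmv, p_class = mv
Ratio = γ = 1/√(1 - 0.302²)
= 1/√(0.908796) = 1.049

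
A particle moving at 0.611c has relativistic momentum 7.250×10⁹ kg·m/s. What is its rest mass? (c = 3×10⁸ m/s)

γ = 1/√(1 - 0.611²) = 1.2632
v = 0.611 × 3×10⁸ = 1.833×10⁸ m/s
m = p/(γv) = 7.250×10⁹/(1.2632 × 1.833×10⁸) = 31.31 kg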